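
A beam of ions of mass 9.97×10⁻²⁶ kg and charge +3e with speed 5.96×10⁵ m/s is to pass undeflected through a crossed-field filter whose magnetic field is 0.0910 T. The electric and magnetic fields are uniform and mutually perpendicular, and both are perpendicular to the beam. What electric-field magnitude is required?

For straight-line motion qE = qvB, so E = vB.
E = 5.96×10⁵ × 0.0910 = 5.42×10⁴ V/m.

E = 5.42×10⁴ V/m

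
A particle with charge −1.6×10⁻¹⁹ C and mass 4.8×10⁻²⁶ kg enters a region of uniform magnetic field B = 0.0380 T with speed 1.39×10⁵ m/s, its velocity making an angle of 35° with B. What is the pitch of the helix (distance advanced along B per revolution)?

v∥ = v cosθ = 1.39×10⁵·cos35° ≈ 1.139×10⁵ m/s.
T = 2πm/(|q|B) = 2π(4.8×10⁻²⁶)/((1.6×10⁻¹⁹)(0.0380)) ≈ 4.960×10⁻⁵ s.
pitch = v∥ T = (1.139×10⁵)(4.960×10⁻⁵) ≈ 5.65 m.

p ≈ 5.65 m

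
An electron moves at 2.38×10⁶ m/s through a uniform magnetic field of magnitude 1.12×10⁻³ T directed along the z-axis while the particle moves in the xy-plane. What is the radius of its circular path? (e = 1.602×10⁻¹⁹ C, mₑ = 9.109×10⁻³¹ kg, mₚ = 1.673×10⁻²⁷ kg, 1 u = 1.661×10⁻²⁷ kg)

The magnetic force provides the centripetal force: |q|vB = mv²/r.
r = mv/(|q|B) = (9.109×10⁻³¹)(2.38×10⁶)/((1.602×10⁻¹⁹)(1.12×10⁻³)) ≈ 0.0121 m.

r ≈ 0.0121 m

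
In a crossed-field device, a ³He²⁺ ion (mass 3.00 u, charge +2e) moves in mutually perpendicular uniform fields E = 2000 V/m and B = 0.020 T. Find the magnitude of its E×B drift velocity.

The steady drift has the magnetic force balancing the electric force, so v_d = E/B.
v_d = 2000/0.020 = 1.0×10⁵ m/s.

v_d ≈ 1.0×10⁵ m/s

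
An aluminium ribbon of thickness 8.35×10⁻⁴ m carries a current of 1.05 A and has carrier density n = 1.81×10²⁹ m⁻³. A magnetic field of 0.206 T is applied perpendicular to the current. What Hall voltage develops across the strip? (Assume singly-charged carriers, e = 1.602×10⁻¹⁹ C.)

V_H ≈ 8.93×10⁻⁹ V

V_H = IB/(n e t).
V_H = (1.05)(0.206)/((1.81×10²⁹)(1.602×10⁻¹⁹)(8.35×10⁻⁴)) ≈ 8.93×10⁻⁹ V.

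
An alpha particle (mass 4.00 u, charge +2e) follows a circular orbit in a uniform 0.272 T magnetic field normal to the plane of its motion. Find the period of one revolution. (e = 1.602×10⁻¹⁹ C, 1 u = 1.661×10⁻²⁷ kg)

T ≈ 4.79×10⁻⁷ s

The cyclotron period depends only on m, q, B: T = 2πm/(|q|B).
T = 2π(6.644×10⁻²⁷)/((3.204×10⁻¹⁹)(0.272)) ≈ 4.79×10⁻⁷ s.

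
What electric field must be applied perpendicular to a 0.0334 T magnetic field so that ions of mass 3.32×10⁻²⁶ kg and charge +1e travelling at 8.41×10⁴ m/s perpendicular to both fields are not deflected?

E = 2810 V/m

For straight-line motion qE = qvB, so E = vB.
E = 8.41×10⁴ × 0.0334 = 2810 V/m.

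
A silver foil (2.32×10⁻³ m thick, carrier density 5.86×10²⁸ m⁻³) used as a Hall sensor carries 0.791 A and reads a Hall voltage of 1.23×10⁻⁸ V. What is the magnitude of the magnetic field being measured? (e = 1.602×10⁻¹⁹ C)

From V_H = IB/(n e t), B = V_H n e t / I.
B = (1.23×10⁻⁸)(5.86×10²⁸)(1.602×10⁻¹⁹)(2.32×10⁻³)/0.791 ≈ 0.339 T.

B ≈ 0.339 T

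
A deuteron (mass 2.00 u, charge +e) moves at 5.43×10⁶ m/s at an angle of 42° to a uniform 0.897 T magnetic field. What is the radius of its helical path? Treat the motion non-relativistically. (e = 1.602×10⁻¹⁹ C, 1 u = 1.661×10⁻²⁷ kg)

r ≈ 0.0840 m

v⊥ = v sinθ = 5.43×10⁶·sin42° ≈ 3.633×10⁶ m/s.
r = m v⊥/(|q|B) = (3.322×10⁻²⁷)(3.633×10⁶)/((1.602×10⁻¹⁹)(0.897)) ≈ 0.0840 m.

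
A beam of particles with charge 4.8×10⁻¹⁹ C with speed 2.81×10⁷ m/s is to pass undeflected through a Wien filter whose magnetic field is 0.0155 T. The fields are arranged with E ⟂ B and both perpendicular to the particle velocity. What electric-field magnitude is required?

For straight-line motion qE = qvB, so E = vB.
E = 2.81×10⁷ × 0.0155 = 4.36×10⁵ V/m.

E = 4.36×10⁵ V/m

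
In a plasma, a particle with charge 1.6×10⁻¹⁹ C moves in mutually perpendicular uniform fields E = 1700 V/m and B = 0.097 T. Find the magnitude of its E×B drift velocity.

In crossed fields the guiding centre drifts at v_d = |E×B|/B² = E/B, independent of charge and mass.
v_d = 1700/0.097 = 1.8×10⁴ m/s.

v_d ≈ 1.8×10⁴ m/s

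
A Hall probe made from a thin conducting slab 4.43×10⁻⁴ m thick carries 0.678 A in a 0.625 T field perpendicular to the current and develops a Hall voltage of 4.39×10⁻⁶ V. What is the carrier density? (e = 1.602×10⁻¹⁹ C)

From V_H = IB/(n e t), n = IB/(V_H e t).
n = (0.678)(0.625)/((4.39×10⁻⁶)(1.602×10⁻¹⁹)(4.43×10⁻⁴)) ≈ 1.36×10²⁷ m⁻³.

n ≈ 1.36×10²⁷ m⁻³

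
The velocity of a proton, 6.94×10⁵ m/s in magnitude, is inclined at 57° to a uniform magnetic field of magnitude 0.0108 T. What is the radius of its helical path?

r ≈ 0.563 m

v⊥ = v sinθ = 6.94×10⁵·sin57° ≈ 5.820×10⁵ m/s.
r = m v⊥/(|q|B) = (1.673×10⁻²⁷)(5.820×10⁵)/((1.602×10⁻¹⁹)(0.0108)) ≈ 0.563 m.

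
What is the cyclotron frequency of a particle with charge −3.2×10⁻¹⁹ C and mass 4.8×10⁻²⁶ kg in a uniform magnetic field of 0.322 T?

f = |q|B/(2πm).
f = (3.2×10⁻¹⁹)(0.322)/(2π·4.8×10⁻²⁶) ≈ 3.42×10⁵ Hz.

f ≈ 3.42×10⁵ Hz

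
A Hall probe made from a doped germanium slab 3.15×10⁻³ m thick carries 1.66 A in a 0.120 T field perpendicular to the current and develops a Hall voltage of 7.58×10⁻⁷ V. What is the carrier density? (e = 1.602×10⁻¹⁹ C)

n ≈ 5.21×10²⁶ m⁻³

From V_H = IB/(n e t), n = IB/(V_H e t).
n = (1.66)(0.120)/((7.58×10⁻⁷)(1.602×10⁻¹⁹)(3.15×10⁻³)) ≈ 5.21×10²⁶ m⁻³.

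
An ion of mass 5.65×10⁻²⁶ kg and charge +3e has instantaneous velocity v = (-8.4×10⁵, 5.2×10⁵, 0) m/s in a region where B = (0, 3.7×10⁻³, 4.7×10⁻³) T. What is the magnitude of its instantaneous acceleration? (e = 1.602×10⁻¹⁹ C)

v×B = (2440, 3950, -3110) N/C.
F = q v×B = (4.806×10⁻¹⁹ C)·(2440, 3950, -3110) = (1.17×10⁻¹⁵, 1.90×10⁻¹⁵, -1.49×10⁻¹⁵) N.
|a| = |F|/m = 2.685×10⁻¹⁵/5.65×10⁻²⁶ ≈ 4.75×10¹⁰ m/s².

|a| ≈ 4.75×10¹⁰ m/s²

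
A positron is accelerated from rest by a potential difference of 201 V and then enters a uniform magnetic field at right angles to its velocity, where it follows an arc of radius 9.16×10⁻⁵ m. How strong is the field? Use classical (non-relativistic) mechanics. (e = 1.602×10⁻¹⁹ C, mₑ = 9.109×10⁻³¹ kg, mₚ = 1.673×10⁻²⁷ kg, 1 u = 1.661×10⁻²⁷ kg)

B ≈ 0.522 T

v = √(2|q|V/m) = √(2·1.602×10⁻¹⁹·201/9.109×10⁻³¹) ≈ 8.408×10⁶ m/s.
B = mv/(|q|r) = (9.109×10⁻³¹)(8.408×10⁶)/((1.602×10⁻¹⁹)(9.16×10⁻⁵)) ≈ 0.522 T.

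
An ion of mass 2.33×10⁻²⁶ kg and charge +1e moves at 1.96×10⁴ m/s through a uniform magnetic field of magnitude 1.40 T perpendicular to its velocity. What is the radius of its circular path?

r ≈ 2.04×10⁻³ m

The magnetic force provides the centripetal force: |q|vB = mv²/r.
r = mv/(|q|B) = (2.33×10⁻²⁶)(1.96×10⁴)/((1.602×10⁻¹⁹)(1.40)) ≈ 2.04×10⁻³ m.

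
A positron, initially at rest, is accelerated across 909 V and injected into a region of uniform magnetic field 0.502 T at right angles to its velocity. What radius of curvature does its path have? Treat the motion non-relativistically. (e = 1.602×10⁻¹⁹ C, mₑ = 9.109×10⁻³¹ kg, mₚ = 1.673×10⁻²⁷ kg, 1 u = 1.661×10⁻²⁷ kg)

Acceleration: |q|V = ½mv² ⇒ v = √(2|q|V/m) = √(2·1.602×10⁻¹⁹·909/9.109×10⁻³¹) ≈ 1.788×10⁷ m/s.
In the field: r = mv/(|q|B) = (9.109×10⁻³¹)(1.788×10⁷)/((1.602×10⁻¹⁹)(0.502)) ≈ 2.03×10⁻⁴ m.

r ≈ 2.03×10⁻⁴ m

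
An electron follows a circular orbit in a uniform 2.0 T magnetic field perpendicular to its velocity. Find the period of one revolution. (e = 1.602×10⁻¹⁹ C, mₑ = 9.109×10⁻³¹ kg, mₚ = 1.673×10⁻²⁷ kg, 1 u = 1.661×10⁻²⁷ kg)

The cyclotron period depends only on m, q, B: T = 2πm/(|q|B).
T = 2π(9.109×10⁻³¹)/((1.602×10⁻¹⁹)(2.0)) ≈ 1.8×10⁻¹¹ s.

T ≈ 1.8×10⁻¹¹ s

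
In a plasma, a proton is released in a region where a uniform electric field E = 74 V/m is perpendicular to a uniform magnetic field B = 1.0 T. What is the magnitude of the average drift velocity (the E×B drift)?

v_d ≈ 74 m/s

The steady drift has the magnetic force balancing the electric force, so v_d = E/B.
v_d = 74/1.0 = 74 m/s.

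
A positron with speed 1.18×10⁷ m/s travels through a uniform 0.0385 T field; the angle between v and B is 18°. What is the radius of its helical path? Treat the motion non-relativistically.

r ≈ 5.39×10⁻⁴ m

v⊥ = v sinθ = 1.18×10⁷·sin18° ≈ 3.646×10⁶ m/s.
r = m v⊥/(|q|B) = (9.109×10⁻³¹)(3.646×10⁶)/((1.602×10⁻¹⁹)(0.0385)) ≈ 5.39×10⁻⁴ m.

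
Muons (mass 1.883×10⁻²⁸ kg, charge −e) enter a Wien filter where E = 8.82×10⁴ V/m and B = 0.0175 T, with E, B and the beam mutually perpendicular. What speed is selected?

v = 5.04×10⁶ m/s

For undeflected motion the electric and magnetic forces balance: qE = qvB.
v = E/B = 8.82×10⁴/0.0175 = 5.04×10⁶ m/s.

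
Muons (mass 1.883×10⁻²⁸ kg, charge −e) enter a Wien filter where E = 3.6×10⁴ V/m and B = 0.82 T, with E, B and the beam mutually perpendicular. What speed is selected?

Straight-line motion ⇒ electric and magnetic forces cancel, so E = vB.
v = E/B = 3.6×10⁴/0.82 = 4.4×10⁴ m/s.
The result is independent of the particle's charge and mass.

v = 4.4×10⁴ m/s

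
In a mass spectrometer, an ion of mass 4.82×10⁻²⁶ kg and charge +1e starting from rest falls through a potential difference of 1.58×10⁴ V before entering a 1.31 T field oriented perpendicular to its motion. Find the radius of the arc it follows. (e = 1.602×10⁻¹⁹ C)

r ≈ 0.0744 m

Acceleration: |q|V = ½mv² ⇒ v = √(2|q|V/m) = √(2·1.602×10⁻¹⁹·1.58×10⁴/4.82×10⁻²⁶) ≈ 3.241×10⁵ m/s.
In the field: r = mv/(|q|B) = (4.82×10⁻²⁶)(3.241×10⁵)/((1.602×10⁻¹⁹)(1.31)) ≈ 0.0744 m.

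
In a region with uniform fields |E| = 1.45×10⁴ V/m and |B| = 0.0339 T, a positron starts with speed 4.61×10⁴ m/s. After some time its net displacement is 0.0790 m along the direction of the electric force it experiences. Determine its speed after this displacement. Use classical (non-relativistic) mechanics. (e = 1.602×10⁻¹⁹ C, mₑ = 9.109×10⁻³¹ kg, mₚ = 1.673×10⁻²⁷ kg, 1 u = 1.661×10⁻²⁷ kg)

v_f ≈ 2.01×10⁷ m/s

B does no work; ΔKE = |q|E d.
½mv_f² = ½mv₀² + |q|Ed = ½(9.109×10⁻³¹)(4.61×10⁴)² + (1.602×10⁻¹⁹)(1.45×10⁴)(0.0790) ≈ 9.679×10⁻²² J + 1.835×10⁻¹⁶ J ≈ 1.835×10⁻¹⁶ J.
v_f = √(2·1.835×10⁻¹⁶/9.109×10⁻³¹) ≈ 2.01×10⁷ m/s.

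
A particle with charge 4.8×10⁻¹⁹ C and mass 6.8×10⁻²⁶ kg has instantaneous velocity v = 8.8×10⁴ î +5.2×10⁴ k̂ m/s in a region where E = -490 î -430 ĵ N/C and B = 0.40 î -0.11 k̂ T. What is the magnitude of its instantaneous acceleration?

v×B = (0, 3.05×10⁴, 0) N/C.
E + v×B = (-490, 3.00×10⁴, 0) N/C.
F = q(E + v×B) = (4.8×10⁻¹⁹ C)·(-490, 3.00×10⁴, 0) = (-2.35×10⁻¹⁶, 1.44×10⁻¹⁴, 0) N.
|a| = |F|/m = 1.443×10⁻¹⁴/6.8×10⁻²⁶ ≈ 2.12×10¹¹ m/s².

|a| ≈ 2.12×10¹¹ m/s²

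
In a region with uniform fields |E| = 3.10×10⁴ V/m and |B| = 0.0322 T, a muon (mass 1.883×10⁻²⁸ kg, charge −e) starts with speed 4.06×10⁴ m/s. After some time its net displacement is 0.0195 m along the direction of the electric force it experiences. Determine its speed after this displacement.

B does no work; ΔKE = |q|E d.
½mv_f² = ½mv₀² + |q|Ed = ½(1.883×10⁻²⁸)(4.06×10⁴)² + (1.602×10⁻¹⁹)(3.10×10⁴)(0.0195) ≈ 1.552×10⁻¹⁹ J + 9.684×10⁻¹⁷ J ≈ 9.700×10⁻¹⁷ J.
v_f = √(2·9.700×10⁻¹⁷/1.883×10⁻²⁸) ≈ 1.02×10⁶ m/s.

v_f ≈ 1.02×10⁶ m/s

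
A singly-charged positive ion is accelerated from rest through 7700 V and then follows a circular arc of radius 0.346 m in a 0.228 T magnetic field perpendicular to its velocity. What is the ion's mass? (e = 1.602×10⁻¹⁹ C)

m ≈ 6.47×10⁻²⁶ kg

Combine |q|V = ½mv² and r = mv/(|q|B): eliminate v to get m = qB²r²/(2V).
m = (1.602×10⁻¹⁹)(0.228)²(0.346)²/(2·7700) ≈ 6.47×10⁻²⁶ kg.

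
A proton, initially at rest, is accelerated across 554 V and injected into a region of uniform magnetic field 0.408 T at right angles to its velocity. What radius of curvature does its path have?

Acceleration: |q|V = ½mv² ⇒ v = √(2|q|V/m) = √(2·1.602×10⁻¹⁹·554/1.673×10⁻²⁷) ≈ 3.257×10⁵ m/s.
In the field: r = mv/(|q|B) = (1.673×10⁻²⁷)(3.257×10⁵)/((1.602×10⁻¹⁹)(0.408)) ≈ 8.34×10⁻³ m.

r ≈ 8.34×10⁻³ m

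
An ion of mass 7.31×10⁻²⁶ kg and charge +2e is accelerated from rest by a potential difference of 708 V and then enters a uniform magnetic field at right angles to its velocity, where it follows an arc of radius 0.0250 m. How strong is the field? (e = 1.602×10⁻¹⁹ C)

B ≈ 0.719 T

v = √(2|q|V/m) = √(2·3.204×10⁻¹⁹·708/7.31×10⁻²⁶) ≈ 7.878×10⁴ m/s.
B = mv/(|q|r) = (7.31×10⁻²⁶)(7.878×10⁴)/((3.204×10⁻¹⁹)(0.0250)) ≈ 0.719 T.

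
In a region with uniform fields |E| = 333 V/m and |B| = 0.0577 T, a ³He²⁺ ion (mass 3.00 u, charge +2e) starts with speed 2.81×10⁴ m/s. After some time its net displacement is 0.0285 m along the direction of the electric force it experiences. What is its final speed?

B does no work; ΔKE = |q|E d.
½mv_f² = ½mv₀² + |q|Ed = ½(4.983×10⁻²⁷)(2.81×10⁴)² + (3.204×10⁻¹⁹)(333)(0.0285) ≈ 1.967×10⁻¹⁸ J + 3.041×10⁻¹⁸ J ≈ 5.008×10⁻¹⁸ J.
v_f = √(2·5.008×10⁻¹⁸/4.983×10⁻²⁷) ≈ 4.48×10⁴ m/s.

v_f ≈ 4.48×10⁴ m/s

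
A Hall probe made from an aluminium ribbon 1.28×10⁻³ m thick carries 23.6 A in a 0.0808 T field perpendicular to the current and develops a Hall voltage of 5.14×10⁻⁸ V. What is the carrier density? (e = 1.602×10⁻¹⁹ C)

From V_H = IB/(n e t), n = IB/(V_H e t).
n = (23.6)(0.0808)/((5.14×10⁻⁸)(1.602×10⁻¹⁹)(1.28×10⁻³)) ≈ 1.81×10²⁹ m⁻³.

n ≈ 1.81×10²⁹ m⁻³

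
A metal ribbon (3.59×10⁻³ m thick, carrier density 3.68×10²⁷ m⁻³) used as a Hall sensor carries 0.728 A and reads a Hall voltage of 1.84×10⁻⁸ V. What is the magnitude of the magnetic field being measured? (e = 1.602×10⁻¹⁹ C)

B ≈ 0.0535 T

From V_H = IB/(n e t), B = V_H n e t / I.
B = (1.84×10⁻⁸)(3.68×10²⁷)(1.602×10⁻¹⁹)(3.59×10⁻³)/0.728 ≈ 0.0535 T.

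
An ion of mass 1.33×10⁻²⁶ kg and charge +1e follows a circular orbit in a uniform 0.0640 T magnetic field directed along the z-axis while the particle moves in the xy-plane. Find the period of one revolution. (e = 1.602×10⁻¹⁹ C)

The cyclotron period depends only on m, q, B: T = 2πm/(|q|B).
T = 2π(1.33×10⁻²⁶)/((1.602×10⁻¹⁹)(0.0640)) ≈ 8.15×10⁻⁶ s.

T ≈ 8.15×10⁻⁶ s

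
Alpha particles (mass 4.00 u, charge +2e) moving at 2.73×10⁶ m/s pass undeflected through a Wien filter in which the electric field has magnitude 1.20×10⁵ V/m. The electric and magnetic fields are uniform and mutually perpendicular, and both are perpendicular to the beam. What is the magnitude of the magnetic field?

Balance of forces in the selector: qE = qvB ⇒ B = E/v.
B = 1.20×10⁵/2.73×10⁶ = 0.0440 T.

B = 0.0440 T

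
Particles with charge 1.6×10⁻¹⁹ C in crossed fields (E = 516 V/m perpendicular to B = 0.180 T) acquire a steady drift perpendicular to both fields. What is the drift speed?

v_d ≈ 2870 m/s

The steady drift has the magnetic force balancing the electric force, so v_d = E/B.
v_d = 516/0.180 = 2870 m/s.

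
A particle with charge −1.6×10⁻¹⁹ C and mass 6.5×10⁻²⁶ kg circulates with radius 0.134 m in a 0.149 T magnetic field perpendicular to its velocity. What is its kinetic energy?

v = |q|Br/m, then KE = ½mv² = (qBr)²/(2m).
v = (1.6×10⁻¹⁹)(0.149)(0.134)/6.5×10⁻²⁶ ≈ 4.915×10⁴ m/s.
KE = ½(6.5×10⁻²⁶)(4.915×10⁴)² ≈ 7.85×10⁻¹⁷ J = 490 eV.

KE ≈ 490 eV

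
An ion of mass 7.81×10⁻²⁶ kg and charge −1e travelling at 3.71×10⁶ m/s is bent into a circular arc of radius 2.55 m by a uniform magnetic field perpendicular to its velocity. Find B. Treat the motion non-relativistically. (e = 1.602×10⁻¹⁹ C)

B ≈ 0.709 T

From |q|vB = mv²/r, B = mv/(|q|r).
B = (7.81×10⁻²⁶)(3.71×10⁶)/((1.602×10⁻¹⁹)(2.55)) ≈ 0.709 T.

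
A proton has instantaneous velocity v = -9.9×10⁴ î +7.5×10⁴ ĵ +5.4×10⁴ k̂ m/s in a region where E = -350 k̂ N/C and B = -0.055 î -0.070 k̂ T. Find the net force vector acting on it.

v×B = (-5250, -9900, 4120) N/C.
E + v×B = (-5250, -9900, 3780) N/C.
F = q(E + v×B) = (1.602×10⁻¹⁹ C)·(-5250, -9900, 3780) = (-8.41×10⁻¹⁶, -1.59×10⁻¹⁵, 6.05×10⁻¹⁶) N.

F ≈ (-8.41×10⁻¹⁶, -1.59×10⁻¹⁵, 6.05×10⁻¹⁶) N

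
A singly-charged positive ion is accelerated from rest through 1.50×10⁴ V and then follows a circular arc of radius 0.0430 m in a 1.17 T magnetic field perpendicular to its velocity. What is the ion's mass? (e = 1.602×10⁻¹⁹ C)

m ≈ 1.35×10⁻²⁶ kg

Combine |q|V = ½mv² and r = mv/(|q|B): eliminate v to get m = qB²r²/(2V).
m = (1.602×10⁻¹⁹)(1.17)²(0.0430)²/(2·1.50×10⁴) ≈ 1.35×10⁻²⁶ kg.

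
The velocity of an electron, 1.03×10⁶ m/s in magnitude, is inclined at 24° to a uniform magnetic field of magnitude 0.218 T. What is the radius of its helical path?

v⊥ = v sinθ = 1.03×10⁶·sin24° ≈ 4.189×10⁵ m/s.
r = m v⊥/(|q|B) = (9.109×10⁻³¹)(4.189×10⁵)/((1.602×10⁻¹⁹)(0.218)) ≈ 1.09×10⁻⁵ m.

r ≈ 1.09×10⁻⁵ m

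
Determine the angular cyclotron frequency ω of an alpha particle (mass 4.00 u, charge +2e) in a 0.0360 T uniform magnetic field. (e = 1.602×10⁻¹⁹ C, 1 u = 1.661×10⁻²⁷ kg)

ω ≈ 1.74×10⁶ rad/s

ω = |q|B/m.
ω = (3.204×10⁻¹⁹)(0.0360)/6.644×10⁻²⁷ ≈ 1.74×10⁶ rad/s.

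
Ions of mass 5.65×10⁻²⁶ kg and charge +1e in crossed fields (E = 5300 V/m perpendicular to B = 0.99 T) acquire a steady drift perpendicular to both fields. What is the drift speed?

The E×B drift speed is v_d = E/B.
v_d = 5300/0.99 = 5400 m/s.

v_d ≈ 5400 m/s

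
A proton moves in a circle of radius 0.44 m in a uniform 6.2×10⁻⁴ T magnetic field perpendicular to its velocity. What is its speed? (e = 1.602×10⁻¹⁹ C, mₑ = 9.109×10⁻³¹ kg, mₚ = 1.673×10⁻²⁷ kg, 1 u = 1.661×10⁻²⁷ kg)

v ≈ 2.6×10⁴ m/s

From |q|vB = mv²/r, v = |q|Br/m.
v = (1.602×10⁻¹⁹)(6.2×10⁻⁴)(0.44)/1.673×10⁻²⁷ ≈ 2.6×10⁴ m/s.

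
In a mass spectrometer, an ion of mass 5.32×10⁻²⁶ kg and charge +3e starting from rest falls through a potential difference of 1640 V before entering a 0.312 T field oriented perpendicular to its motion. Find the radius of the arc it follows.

r ≈ 0.0611 m

Acceleration: |q|V = ½mv² ⇒ v = √(2|q|V/m) = √(2·4.806×10⁻¹⁹·1640/5.32×10⁻²⁶) ≈ 1.721×10⁵ m/s.
In the field: r = mv/(|q|B) = (5.32×10⁻²⁶)(1.721×10⁵)/((4.806×10⁻¹⁹)(0.312)) ≈ 0.0611 m.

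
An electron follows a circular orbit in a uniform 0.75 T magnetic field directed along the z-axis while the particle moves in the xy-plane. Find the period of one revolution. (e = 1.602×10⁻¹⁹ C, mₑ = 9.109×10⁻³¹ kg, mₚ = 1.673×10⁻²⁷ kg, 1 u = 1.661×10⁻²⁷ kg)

T ≈ 4.8×10⁻¹¹ s

The cyclotron period depends only on m, q, B: T = 2πm/(|q|B).
T = 2π(9.109×10⁻³¹)/((1.602×10⁻¹⁹)(0.75)) ≈ 4.8×10⁻¹¹ s.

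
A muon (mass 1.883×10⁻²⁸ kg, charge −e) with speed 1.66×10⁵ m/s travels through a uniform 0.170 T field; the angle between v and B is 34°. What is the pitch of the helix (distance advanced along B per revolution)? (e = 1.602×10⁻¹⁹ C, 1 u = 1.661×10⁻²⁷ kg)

p ≈ 5.98×10⁻³ m

v∥ = v cosθ = 1.66×10⁵·cos34° ≈ 1.376×10⁵ m/s.
T = 2πm/(|q|B) = 2π(1.883×10⁻²⁸)/((1.602×10⁻¹⁹)(0.170)) ≈ 4.344×10⁻⁸ s.
pitch = v∥ T = (1.376×10⁵)(4.344×10⁻⁸) ≈ 5.98×10⁻³ m.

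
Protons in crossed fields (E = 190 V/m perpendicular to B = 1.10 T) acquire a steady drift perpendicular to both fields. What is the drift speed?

v_d ≈ 173 m/s

In crossed fields the guiding centre drifts at v_d = |E×B|/B² = E/B, independent of charge and mass.
v_d = 190/1.10 = 173 m/s.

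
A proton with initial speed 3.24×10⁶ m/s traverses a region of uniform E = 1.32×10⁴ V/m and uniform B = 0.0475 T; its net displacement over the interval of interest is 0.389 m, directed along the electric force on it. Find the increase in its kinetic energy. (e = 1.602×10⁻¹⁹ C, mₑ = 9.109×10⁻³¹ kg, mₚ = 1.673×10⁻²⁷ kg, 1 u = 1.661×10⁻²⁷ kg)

ΔKE ≈ 8.23×10⁻¹⁶ J

The magnetic force is always ⟂ v and does no work; only the electric force changes KE.
ΔKE = F_E · d = |q|E d = (1.602×10⁻¹⁹)(1.32×10⁴)(0.389) ≈ 8.23×10⁻¹⁶ J.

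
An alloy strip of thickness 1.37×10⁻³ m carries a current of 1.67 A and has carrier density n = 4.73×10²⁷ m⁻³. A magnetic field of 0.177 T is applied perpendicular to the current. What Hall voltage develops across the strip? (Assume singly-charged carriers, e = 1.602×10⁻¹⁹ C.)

V_H ≈ 2.85×10⁻⁷ V

V_H = IB/(n e t).
V_H = (1.67)(0.177)/((4.73×10²⁷)(1.602×10⁻¹⁹)(1.37×10⁻³)) ≈ 2.85×10⁻⁷ V.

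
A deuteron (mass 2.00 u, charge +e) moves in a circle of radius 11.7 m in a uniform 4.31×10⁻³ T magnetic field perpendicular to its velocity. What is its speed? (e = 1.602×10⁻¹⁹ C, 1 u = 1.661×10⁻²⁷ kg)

From |q|vB = mv²/r, v = |q|Br/m.
v = (1.602×10⁻¹⁹)(4.31×10⁻³)(11.7)/3.322×10⁻²⁷ ≈ 2.43×10⁶ m/s.

v ≈ 2.43×10⁶ m/s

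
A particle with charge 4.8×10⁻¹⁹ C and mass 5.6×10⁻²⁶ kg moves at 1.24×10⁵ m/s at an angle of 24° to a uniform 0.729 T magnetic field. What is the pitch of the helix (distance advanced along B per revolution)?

p ≈ 0.114 m

v∥ = v cosθ = 1.24×10⁵·cos24° ≈ 1.133×10⁵ m/s.
T = 2πm/(|q|B) = 2π(5.6×10⁻²⁶)/((4.8×10⁻¹⁹)(0.729)) ≈ 1.006×10⁻⁶ s.
pitch = v∥ T = (1.133×10⁵)(1.006×10⁻⁶) ≈ 0.114 m.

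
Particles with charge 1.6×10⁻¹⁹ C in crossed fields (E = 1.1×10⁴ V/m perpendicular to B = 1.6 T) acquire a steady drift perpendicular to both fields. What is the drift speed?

v_d ≈ 6900 m/s

The E×B drift speed is v_d = E/B.
v_d = 1.1×10⁴/1.6 = 6900 m/s.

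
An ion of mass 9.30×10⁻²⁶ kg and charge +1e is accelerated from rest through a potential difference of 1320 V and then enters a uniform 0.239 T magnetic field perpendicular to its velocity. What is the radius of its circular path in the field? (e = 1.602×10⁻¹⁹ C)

r ≈ 0.164 m

Acceleration: |q|V = ½mv² ⇒ v = √(2|q|V/m) = √(2·1.602×10⁻¹⁹·1320/9.30×10⁻²⁶) ≈ 6.744×10⁴ m/s.
In the field: r = mv/(|q|B) = (9.30×10⁻²⁶)(6.744×10⁴)/((1.602×10⁻¹⁹)(0.239)) ≈ 0.164 m.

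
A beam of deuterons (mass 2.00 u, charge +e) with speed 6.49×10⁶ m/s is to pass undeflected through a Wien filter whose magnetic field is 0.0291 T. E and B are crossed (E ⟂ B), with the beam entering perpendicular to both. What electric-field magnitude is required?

E = 1.89×10⁵ V/m

For straight-line motion qE = qvB, so E = vB.
E = 6.49×10⁶ × 0.0291 = 1.89×10⁵ V/m.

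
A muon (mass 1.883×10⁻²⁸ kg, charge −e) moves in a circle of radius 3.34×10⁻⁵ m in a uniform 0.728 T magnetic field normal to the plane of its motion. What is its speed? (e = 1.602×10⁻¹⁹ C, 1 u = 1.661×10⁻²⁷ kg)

From |q|vB = mv²/r, v = |q|Br/m.
v = (1.602×10⁻¹⁹)(0.728)(3.34×10⁻⁵)/1.883×10⁻²⁸ ≈ 2.07×10⁴ m/s.

v ≈ 2.07×10⁴ m/s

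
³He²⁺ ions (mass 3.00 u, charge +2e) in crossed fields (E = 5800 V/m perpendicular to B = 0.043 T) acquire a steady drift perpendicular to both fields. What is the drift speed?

v_d ≈ 1.3×10⁵ m/s

The steady drift has the magnetic force balancing the electric force, so v_d = E/B.
v_d = 5800/0.043 = 1.3×10⁵ m/s.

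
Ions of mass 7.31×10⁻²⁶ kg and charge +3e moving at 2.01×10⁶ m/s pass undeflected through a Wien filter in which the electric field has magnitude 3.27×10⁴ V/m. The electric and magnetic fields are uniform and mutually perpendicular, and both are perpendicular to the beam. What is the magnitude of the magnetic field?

B = 0.0163 T

Balance of forces in the selector: qE = qvB ⇒ B = E/v.
B = 3.27×10⁴/2.01×10⁶ = 0.0163 T.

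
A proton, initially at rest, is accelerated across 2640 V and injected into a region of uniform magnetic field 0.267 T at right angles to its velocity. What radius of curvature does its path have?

Acceleration: |q|V = ½mv² ⇒ v = √(2|q|V/m) = √(2·1.602×10⁻¹⁹·2640/1.673×10⁻²⁷) ≈ 7.111×10⁵ m/s.
In the field: r = mv/(|q|B) = (1.673×10⁻²⁷)(7.111×10⁵)/((1.602×10⁻¹⁹)(0.267)) ≈ 0.0278 m.

r ≈ 0.0278 m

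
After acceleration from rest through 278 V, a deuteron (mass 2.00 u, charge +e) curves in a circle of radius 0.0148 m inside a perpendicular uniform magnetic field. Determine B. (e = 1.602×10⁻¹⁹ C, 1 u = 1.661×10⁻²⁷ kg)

v = √(2|q|V/m) = √(2·1.602×10⁻¹⁹·278/3.322×10⁻²⁷) ≈ 1.637×10⁵ m/s.
B = mv/(|q|r) = (3.322×10⁻²⁷)(1.637×10⁵)/((1.602×10⁻¹⁹)(0.0148)) ≈ 0.229 T.

B ≈ 0.229 T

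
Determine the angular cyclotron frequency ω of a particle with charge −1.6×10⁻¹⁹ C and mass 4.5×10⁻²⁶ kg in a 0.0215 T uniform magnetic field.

ω = |q|B/m.
ω = (1.6×10⁻¹⁹)(0.0215)/4.5×10⁻²⁶ ≈ 7.64×10⁴ rad/s.

ω ≈ 7.64×10⁴ rad/s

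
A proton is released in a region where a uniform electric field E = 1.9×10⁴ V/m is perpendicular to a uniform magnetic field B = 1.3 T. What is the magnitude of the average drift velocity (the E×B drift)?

v_d ≈ 1.5×10⁴ m/s

The E×B drift speed is v_d = E/B.
v_d = 1.9×10⁴/1.3 = 1.5×10⁴ m/s.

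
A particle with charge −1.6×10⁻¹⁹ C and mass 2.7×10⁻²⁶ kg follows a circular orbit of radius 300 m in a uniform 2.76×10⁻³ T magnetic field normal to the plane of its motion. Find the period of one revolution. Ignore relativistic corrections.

The cyclotron period depends only on m, q, B: T = 2πm/(|q|B).
T = 2π(2.7×10⁻²⁶)/((1.6×10⁻¹⁹)(2.76×10⁻³)) ≈ 3.84×10⁻⁴ s.

T ≈ 3.84×10⁻⁴ s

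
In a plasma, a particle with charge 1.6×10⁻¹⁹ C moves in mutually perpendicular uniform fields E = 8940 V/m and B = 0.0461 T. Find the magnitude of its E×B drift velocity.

v_d ≈ 1.94×10⁵ m/s

The E×B drift speed is v_d = E/B.
v_d = 8940/0.0461 = 1.94×10⁵ m/s.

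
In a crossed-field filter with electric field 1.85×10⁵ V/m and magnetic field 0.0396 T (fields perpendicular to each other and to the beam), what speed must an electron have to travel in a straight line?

Straight-line motion ⇒ electric and magnetic forces cancel, so E = vB.
v = E/B = 1.85×10⁵/0.0396 = 4.67×10⁶ m/s.
The result is independent of the particle's charge and mass.

v = 4.67×10⁶ m/s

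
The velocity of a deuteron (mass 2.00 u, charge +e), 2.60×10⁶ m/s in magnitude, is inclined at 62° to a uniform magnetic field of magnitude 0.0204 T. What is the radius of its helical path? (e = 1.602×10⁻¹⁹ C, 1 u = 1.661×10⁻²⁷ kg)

r ≈ 2.33 m

v⊥ = v sinθ = 2.60×10⁶·sin62° ≈ 2.296×10⁶ m/s.
r = m v⊥/(|q|B) = (3.322×10⁻²⁷)(2.296×10⁶)/((1.602×10⁻¹⁹)(0.0204)) ≈ 2.33 m.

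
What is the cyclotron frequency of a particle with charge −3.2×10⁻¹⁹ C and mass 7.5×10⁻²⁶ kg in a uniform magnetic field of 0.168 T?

f ≈ 1.14×10⁵ Hz

f = |q|B/(2πm).
f = (3.2×10⁻¹⁹)(0.168)/(2π·7.5×10⁻²⁶) ≈ 1.14×10⁵ Hz.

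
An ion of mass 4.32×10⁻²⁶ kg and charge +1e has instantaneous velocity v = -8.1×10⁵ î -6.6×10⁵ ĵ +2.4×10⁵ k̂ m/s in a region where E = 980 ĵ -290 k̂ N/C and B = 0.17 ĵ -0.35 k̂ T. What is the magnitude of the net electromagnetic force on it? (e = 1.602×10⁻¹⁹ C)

|F| ≈ 5.89×10⁻¹⁴ N

v×B = (1.90×10⁵, -2.84×10⁵, -1.38×10⁵) N/C.
E + v×B = (1.90×10⁵, -2.83×10⁵, -1.38×10⁵) N/C.
F = q(E + v×B) = (1.602×10⁻¹⁹ C)·(1.90×10⁵, -2.83×10⁵, -1.38×10⁵) = (3.05×10⁻¹⁴, -4.53×10⁻¹⁴, -2.21×10⁻¹⁴) N.
|F| = 5.89×10⁻¹⁴ N.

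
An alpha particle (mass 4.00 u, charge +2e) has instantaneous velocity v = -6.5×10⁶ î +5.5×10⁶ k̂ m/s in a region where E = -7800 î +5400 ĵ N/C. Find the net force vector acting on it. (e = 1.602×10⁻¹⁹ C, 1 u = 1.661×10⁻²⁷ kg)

Only an electric field acts, so F = qE = (3.204×10⁻¹⁹ C)·(-7800, 5400, 0) = (-2.50×10⁻¹⁵, 1.73×10⁻¹⁵, 0) N.

F ≈ (-2.50×10⁻¹⁵, 1.73×10⁻¹⁵, 0) N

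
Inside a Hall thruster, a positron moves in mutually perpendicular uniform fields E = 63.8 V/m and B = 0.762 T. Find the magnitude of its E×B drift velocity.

v_d ≈ 83.7 m/s

In crossed fields the guiding centre drifts at v_d = |E×B|/B² = E/B, independent of charge and mass.
v_d = 63.8/0.762 = 83.7 m/s.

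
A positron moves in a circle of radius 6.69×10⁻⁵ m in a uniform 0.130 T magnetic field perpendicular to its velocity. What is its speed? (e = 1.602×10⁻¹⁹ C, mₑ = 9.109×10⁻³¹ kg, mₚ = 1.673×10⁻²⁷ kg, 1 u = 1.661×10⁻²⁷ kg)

v ≈ 1.53×10⁶ m/s

From |q|vB = mv²/r, v = |q|Br/m.
v = (1.602×10⁻¹⁹)(0.130)(6.69×10⁻⁵)/9.109×10⁻³¹ ≈ 1.53×10⁶ m/s.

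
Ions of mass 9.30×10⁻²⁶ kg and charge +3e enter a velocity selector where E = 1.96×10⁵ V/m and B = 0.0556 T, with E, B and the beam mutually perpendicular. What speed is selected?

v = 3.53×10⁶ m/s

Zero net Lorentz force requires |qE| = |q v×B|, i.e. E = vB.
v = E/B = 1.96×10⁵/0.0556 = 3.53×10⁶ m/s.
The result is independent of the particle's charge and mass.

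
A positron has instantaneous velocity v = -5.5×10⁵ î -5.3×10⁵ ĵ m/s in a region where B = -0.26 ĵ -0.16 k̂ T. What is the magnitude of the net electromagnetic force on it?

v×B = (8.48×10⁴, -8.80×10⁴, 1.43×10⁵) N/C.
F = q v×B = (1.602×10⁻¹⁹ C)·(8.48×10⁴, -8.80×10⁴, 1.43×10⁵) = (1.36×10⁻¹⁴, -1.41×10⁻¹⁴, 2.29×10⁻¹⁴) N.
|F| = 3.01×10⁻¹⁴ N.

|F| ≈ 3.01×10⁻¹⁴ N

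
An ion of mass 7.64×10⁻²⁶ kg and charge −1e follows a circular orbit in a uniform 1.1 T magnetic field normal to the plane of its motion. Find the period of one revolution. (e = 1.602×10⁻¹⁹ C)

The cyclotron period depends only on m, q, B: T = 2πm/(|q|B).
T = 2π(7.64×10⁻²⁶)/((1.602×10⁻¹⁹)(1.1)) ≈ 2.7×10⁻⁶ s.

T ≈ 2.7×10⁻⁶ s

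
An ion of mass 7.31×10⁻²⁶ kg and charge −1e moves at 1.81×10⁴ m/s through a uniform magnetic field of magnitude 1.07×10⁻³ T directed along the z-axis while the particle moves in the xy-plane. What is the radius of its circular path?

r ≈ 7.72 m

The magnetic force provides the centripetal force: |q|vB = mv²/r.
r = mv/(|q|B) = (7.31×10⁻²⁶)(1.81×10⁴)/((1.602×10⁻¹⁹)(1.07×10⁻³)) ≈ 7.72 m.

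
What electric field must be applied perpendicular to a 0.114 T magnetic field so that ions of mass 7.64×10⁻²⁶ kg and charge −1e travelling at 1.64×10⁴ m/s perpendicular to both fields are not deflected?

E = 1870 V/m

For straight-line motion qE = qvB, so E = vB.
E = 1.64×10⁴ × 0.114 = 1870 V/m.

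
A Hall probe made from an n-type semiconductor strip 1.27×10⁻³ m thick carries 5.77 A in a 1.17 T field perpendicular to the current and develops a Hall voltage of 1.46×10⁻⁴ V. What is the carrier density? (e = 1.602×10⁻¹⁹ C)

From V_H = IB/(n e t), n = IB/(V_H e t).
n = (5.77)(1.17)/((1.46×10⁻⁴)(1.602×10⁻¹⁹)(1.27×10⁻³)) ≈ 2.27×10²⁶ m⁻³.

n ≈ 2.27×10²⁶ m⁻³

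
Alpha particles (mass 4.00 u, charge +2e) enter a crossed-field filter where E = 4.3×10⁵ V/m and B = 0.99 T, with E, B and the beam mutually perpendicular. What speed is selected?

v = 4.3×10⁵ m/s

Zero net Lorentz force requires |qE| = |q v×B|, i.e. E = vB.
v = E/B = 4.3×10⁵/0.99 = 4.3×10⁵ m/s.
The result is independent of the particle's charge and mass.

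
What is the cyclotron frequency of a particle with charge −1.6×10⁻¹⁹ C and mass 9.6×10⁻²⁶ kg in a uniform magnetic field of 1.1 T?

f = |q|B/(2πm).
f = (1.6×10⁻¹⁹)(1.1)/(2π·9.6×10⁻²⁶) ≈ 2.9×10⁵ Hz.

f ≈ 2.9×10⁵ Hz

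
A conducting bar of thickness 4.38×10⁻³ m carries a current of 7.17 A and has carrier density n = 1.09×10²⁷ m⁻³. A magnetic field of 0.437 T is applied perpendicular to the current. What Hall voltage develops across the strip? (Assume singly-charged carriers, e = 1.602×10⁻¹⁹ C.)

V_H ≈ 4.10×10⁻⁶ V

V_H = IB/(n e t).
V_H = (7.17)(0.437)/((1.09×10²⁷)(1.602×10⁻¹⁹)(4.38×10⁻³)) ≈ 4.10×10⁻⁶ V.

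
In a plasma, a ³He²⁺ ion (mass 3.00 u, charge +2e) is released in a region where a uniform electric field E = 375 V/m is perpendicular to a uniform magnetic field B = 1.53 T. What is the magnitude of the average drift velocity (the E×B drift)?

v_d ≈ 245 m/s

In crossed fields the guiding centre drifts at v_d = |E×B|/B² = E/B, independent of charge and mass.
v_d = 375/1.53 = 245 m/s.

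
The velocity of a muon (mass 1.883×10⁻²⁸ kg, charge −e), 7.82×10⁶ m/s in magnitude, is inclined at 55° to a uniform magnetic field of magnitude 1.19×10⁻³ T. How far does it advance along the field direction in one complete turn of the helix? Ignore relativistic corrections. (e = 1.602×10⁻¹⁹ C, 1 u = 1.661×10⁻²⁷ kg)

v∥ = v cosθ = 7.82×10⁶·cos55° ≈ 4.485×10⁶ m/s.
T = 2πm/(|q|B) = 2π(1.883×10⁻²⁸)/((1.602×10⁻¹⁹)(1.19×10⁻³)) ≈ 6.206×10⁻⁶ s.
pitch = v∥ T = (4.485×10⁶)(6.206×10⁻⁶) ≈ 27.8 m.

p ≈ 27.8 m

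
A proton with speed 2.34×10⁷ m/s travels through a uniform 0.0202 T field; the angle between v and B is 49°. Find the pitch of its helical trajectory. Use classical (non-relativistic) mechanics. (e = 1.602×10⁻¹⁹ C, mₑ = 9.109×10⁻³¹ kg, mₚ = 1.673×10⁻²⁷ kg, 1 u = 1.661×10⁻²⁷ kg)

v∥ = v cosθ = 2.34×10⁷·cos49° ≈ 1.535×10⁷ m/s.
T = 2πm/(|q|B) = 2π(1.673×10⁻²⁷)/((1.602×10⁻¹⁹)(0.0202)) ≈ 3.248×10⁻⁶ s.
pitch = v∥ T = (1.535×10⁷)(3.248×10⁻⁶) ≈ 49.9 m.

p ≈ 49.9 m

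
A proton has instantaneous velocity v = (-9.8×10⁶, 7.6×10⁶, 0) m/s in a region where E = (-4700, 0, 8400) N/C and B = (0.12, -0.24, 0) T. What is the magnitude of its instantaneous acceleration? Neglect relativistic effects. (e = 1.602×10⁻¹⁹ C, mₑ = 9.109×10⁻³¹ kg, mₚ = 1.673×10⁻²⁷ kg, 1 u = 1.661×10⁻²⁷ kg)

|a| ≈ 1.39×10¹⁴ m/s²

v×B = (0, 0, 1.44×10⁶) N/C.
E + v×B = (-4700, 0, 1.45×10⁶) N/C.
F = q(E + v×B) = (1.602×10⁻¹⁹ C)·(-4700, 0, 1.45×10⁶) = (-7.53×10⁻¹⁶, 0, 2.32×10⁻¹³) N.
|a| = |F|/m = 2.320×10⁻¹³/1.673×10⁻²⁷ ≈ 1.39×10¹⁴ m/s².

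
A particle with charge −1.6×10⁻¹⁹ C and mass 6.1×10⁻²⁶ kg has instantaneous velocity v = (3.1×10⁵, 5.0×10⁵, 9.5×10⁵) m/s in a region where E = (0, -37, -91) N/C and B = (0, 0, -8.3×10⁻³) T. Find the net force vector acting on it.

v×B = (-4150, 2570, 0) N/C.
E + v×B = (-4150, 2540, -91.0) N/C.
F = q(E + v×B) = (−1.6×10⁻¹⁹ C)·(-4150, 2540, -91.0) = (6.64×10⁻¹⁶, -4.06×10⁻¹⁶, 1.46×10⁻¹⁷) N.

F ≈ (6.64×10⁻¹⁶, -4.06×10⁻¹⁶, 1.46×10⁻¹⁷) N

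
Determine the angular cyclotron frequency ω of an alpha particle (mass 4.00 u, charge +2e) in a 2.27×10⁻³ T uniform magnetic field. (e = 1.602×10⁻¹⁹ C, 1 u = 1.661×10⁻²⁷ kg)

ω ≈ 1.09×10⁵ rad/s

ω = |q|B/m.
ω = (3.204×10⁻¹⁹)(2.27×10⁻³)/6.644×10⁻²⁷ ≈ 1.09×10⁵ rad/s.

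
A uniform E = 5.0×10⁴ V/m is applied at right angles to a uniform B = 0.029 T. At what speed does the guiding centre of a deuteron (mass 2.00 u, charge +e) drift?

The steady drift has the magnetic force balancing the electric force, so v_d = E/B.
v_d = 5.0×10⁴/0.029 = 1.7×10⁶ m/s.

v_d ≈ 1.7×10⁶ m/s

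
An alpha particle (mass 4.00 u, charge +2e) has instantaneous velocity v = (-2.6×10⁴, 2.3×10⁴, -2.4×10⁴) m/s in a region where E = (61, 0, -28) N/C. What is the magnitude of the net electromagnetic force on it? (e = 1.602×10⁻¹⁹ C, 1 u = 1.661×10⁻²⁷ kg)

Only an electric field acts, so F = qE = (3.204×10⁻¹⁹ C)·(61.0, 0, -28.0) = (1.95×10⁻¹⁷, 0, -8.97×10⁻¹⁸) N.
|F| = 2.15×10⁻¹⁷ N.

|F| ≈ 2.15×10⁻¹⁷ N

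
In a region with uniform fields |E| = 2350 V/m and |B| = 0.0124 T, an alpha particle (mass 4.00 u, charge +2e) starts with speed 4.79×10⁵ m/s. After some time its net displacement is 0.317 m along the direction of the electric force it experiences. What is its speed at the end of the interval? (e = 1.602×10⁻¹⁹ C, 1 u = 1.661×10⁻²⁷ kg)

B does no work; ΔKE = |q|E d.
½mv_f² = ½mv₀² + |q|Ed = ½(6.644×10⁻²⁷)(4.79×10⁵)² + (3.204×10⁻¹⁹)(2350)(0.317) ≈ 7.622×10⁻¹⁶ J + 2.387×10⁻¹⁶ J ≈ 1.001×10⁻¹⁵ J.
v_f = √(2·1.001×10⁻¹⁵/6.644×10⁻²⁷) ≈ 5.49×10⁵ m/s.

v_f ≈ 5.49×10⁵ m/s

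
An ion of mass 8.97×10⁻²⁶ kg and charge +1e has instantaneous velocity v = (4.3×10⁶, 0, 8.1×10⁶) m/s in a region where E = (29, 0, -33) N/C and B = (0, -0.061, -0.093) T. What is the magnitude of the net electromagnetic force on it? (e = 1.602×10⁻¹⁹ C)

|F| ≈ 1.10×10⁻¹³ N

v×B = (4.94×10⁵, 4.00×10⁵, -2.62×10⁵) N/C.
E + v×B = (4.94×10⁵, 4.00×10⁵, -2.62×10⁵) N/C.
F = q(E + v×B) = (1.602×10⁻¹⁹ C)·(4.94×10⁵, 4.00×10⁵, -2.62×10⁵) = (7.92×10⁻¹⁴, 6.41×10⁻¹⁴, -4.20×10⁻¹⁴) N.
|F| = 1.10×10⁻¹³ N.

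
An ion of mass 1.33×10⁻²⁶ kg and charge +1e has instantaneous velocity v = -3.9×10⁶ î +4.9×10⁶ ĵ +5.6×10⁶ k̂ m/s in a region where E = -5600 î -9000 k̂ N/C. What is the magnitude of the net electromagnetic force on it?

|F| ≈ 1.70×10⁻¹⁵ N

Only an electric field acts, so F = qE = (1.602×10⁻¹⁹ C)·(-5600, 0, -9000) = (-8.97×10⁻¹⁶, 0, -1.44×10⁻¹⁵) N.
|F| = 1.70×10⁻¹⁵ N.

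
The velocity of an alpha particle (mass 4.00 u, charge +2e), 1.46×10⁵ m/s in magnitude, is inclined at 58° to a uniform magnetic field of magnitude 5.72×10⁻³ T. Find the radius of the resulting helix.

v⊥ = v sinθ = 1.46×10⁵·sin58° ≈ 1.238×10⁵ m/s.
r = m v⊥/(|q|B) = (6.644×10⁻²⁷)(1.238×10⁵)/((3.204×10⁻¹⁹)(5.72×10⁻³)) ≈ 0.449 m.

r ≈ 0.449 m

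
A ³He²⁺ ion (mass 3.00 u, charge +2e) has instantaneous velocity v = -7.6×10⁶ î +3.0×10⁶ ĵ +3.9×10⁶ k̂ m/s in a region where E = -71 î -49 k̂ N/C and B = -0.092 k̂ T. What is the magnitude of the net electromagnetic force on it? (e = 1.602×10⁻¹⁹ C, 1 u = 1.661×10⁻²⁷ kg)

|F| ≈ 2.41×10⁻¹³ N

v×B = (-2.76×10⁵, -6.99×10⁵, 0) N/C.
E + v×B = (-2.76×10⁵, -6.99×10⁵, -49.0) N/C.
F = q(E + v×B) = (3.204×10⁻¹⁹ C)·(-2.76×10⁵, -6.99×10⁵, -49.0) = (-8.85×10⁻¹⁴, -2.24×10⁻¹³, -1.57×10⁻¹⁷) N.
|F| = 2.41×10⁻¹³ N.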